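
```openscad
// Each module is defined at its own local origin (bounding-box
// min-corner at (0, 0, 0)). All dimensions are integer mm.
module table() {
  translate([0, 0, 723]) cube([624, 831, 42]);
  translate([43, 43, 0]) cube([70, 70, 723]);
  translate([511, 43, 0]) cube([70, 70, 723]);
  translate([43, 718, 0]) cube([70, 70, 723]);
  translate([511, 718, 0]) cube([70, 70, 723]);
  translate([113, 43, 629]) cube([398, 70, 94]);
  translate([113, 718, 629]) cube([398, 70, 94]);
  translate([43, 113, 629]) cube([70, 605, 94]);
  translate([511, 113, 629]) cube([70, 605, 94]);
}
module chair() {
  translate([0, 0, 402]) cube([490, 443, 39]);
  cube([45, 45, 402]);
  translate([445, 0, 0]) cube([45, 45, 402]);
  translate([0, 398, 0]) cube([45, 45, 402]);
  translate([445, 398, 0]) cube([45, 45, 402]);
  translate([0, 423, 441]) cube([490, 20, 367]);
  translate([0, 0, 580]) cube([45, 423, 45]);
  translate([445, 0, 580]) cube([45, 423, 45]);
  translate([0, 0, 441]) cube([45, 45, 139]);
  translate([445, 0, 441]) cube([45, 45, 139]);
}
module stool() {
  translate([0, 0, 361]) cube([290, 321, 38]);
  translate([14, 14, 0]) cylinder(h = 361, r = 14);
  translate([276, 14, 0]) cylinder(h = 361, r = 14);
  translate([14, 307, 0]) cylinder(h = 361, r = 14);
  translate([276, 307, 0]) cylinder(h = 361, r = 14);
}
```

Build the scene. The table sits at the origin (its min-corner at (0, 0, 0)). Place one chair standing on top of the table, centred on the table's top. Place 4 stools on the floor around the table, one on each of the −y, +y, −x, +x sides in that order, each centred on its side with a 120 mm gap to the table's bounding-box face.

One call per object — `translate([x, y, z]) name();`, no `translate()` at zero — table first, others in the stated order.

table();
translate([67, 194, 765]) chair();
translate([167, -441, 0]) stool();
translate([167, 951, 0]) stool();
translate([-410, 255, 0]) stool();
translate([744, 255, 0]) stool();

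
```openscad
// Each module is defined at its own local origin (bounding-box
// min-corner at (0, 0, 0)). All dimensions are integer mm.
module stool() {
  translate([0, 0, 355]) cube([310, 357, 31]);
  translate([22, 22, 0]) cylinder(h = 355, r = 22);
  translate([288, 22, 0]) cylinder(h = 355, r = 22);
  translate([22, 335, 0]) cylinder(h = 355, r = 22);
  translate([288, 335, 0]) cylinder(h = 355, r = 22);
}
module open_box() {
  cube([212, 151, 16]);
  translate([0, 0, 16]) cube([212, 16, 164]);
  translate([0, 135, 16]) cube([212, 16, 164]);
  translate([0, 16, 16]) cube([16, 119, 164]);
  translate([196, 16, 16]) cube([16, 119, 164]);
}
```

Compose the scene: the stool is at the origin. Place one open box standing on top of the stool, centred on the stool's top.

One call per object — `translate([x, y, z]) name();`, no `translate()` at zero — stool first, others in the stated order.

stool();
translate([49, 103, 386]) open_box();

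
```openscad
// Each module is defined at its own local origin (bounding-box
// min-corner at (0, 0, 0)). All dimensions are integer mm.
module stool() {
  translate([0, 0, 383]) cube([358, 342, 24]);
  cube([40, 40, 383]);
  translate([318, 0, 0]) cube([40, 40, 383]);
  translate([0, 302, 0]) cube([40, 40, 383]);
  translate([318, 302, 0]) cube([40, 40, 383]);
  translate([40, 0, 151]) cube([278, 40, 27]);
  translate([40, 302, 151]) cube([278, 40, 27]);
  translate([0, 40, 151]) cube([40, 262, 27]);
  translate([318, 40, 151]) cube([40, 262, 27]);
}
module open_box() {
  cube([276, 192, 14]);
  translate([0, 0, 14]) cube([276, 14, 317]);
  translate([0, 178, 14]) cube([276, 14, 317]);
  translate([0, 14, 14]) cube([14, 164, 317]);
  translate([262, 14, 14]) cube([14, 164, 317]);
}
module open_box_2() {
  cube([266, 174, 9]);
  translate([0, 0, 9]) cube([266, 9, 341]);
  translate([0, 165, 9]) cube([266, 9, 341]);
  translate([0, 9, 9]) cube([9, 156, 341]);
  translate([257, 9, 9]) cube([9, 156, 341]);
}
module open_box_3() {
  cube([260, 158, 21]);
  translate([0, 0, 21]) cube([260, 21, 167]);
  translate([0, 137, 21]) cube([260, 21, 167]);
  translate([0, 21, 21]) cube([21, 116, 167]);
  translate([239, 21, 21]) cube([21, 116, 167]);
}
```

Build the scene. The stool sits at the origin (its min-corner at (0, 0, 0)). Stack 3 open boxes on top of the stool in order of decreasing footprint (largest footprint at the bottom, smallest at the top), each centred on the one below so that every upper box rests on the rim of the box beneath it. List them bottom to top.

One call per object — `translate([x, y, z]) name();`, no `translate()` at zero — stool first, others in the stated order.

stool();
translate([41, 75, 407]) open_box();
translate([46, 84, 738]) open_box_2();
translate([49, 92, 1088]) open_box_3();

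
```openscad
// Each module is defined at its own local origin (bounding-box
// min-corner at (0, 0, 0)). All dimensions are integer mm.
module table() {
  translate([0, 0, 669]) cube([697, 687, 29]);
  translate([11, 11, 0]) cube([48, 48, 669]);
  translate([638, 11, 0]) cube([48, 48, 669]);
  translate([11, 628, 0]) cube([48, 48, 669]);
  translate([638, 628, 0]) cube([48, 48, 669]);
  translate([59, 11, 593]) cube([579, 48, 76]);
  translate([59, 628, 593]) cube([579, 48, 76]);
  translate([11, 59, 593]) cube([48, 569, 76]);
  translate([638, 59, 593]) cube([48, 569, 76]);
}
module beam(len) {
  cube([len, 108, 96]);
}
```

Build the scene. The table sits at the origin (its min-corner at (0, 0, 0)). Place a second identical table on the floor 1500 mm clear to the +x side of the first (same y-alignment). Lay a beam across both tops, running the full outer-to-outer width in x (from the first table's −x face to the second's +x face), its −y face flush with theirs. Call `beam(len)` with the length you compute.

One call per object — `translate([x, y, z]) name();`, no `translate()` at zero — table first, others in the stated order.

table();
translate([2197, 0, 0]) table();
translate([0, 0, 698]) beam(2894);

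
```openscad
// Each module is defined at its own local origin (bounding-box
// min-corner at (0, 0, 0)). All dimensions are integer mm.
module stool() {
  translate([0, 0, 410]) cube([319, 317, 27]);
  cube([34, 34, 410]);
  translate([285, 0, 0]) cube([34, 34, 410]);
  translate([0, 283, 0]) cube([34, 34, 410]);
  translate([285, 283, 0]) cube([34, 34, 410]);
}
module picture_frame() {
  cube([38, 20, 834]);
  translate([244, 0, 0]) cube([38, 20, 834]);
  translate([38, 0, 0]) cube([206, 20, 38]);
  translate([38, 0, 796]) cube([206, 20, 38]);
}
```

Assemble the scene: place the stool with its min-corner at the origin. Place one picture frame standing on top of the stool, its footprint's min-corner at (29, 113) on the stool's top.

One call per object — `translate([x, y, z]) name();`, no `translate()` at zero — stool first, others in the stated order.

stool();
translate([29, 113, 437]) picture_frame();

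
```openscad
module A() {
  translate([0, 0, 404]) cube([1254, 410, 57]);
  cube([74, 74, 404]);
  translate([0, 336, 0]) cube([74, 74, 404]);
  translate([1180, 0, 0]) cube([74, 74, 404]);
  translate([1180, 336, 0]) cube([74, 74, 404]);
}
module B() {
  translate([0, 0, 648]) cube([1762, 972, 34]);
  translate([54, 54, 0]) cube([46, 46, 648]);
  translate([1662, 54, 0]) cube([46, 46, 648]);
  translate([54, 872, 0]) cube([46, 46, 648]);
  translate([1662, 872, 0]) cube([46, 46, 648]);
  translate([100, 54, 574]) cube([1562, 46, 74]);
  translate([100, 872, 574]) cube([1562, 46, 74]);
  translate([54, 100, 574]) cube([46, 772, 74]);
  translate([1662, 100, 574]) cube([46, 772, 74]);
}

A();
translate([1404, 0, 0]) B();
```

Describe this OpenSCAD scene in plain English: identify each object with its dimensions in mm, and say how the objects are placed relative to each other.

A is a bench: a 1254×410 mm seat slab, 57 mm thick, top at z = 461 mm, on four 74×74 mm square legs flush with the seat corners and standing on z = 0.

B is a table: top 1762 mm (x) × 972 mm (y), 34 mm thick, upper face at z = 682 mm, on four 46×46 mm square legs, each inset 54 mm from the nearest pair of top edges, running from z = 0 to the bottom of the top. Four apron rails, 46 mm thick and 74 mm tall, run between adjacent legs with their top edges flush with the underside of the top and their outer faces flush with the legs' outer faces.

The table is on the floor beside the bench on its +x side.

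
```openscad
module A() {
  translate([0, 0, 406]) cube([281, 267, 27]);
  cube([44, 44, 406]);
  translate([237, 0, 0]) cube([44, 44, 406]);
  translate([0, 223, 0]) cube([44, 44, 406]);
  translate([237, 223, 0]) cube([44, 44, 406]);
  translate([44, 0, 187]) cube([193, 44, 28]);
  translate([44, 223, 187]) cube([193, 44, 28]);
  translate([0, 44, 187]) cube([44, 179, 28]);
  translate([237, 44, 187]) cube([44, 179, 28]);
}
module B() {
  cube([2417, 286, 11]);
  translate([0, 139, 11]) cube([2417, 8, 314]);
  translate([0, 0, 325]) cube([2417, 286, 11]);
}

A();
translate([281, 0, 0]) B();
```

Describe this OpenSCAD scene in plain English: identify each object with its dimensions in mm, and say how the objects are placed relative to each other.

A is a simple wooden stool: a rectangular seat 281 mm (x) by 267 mm (y), 27 mm thick, top face at z = 433 mm, on four square legs, each 44×44 mm in cross-section. The legs rest on z = 0, each flush with a corner of the seat. Four stretchers, 44 mm wide and 28 mm tall, connect adjacent legs with their undersides at z = 187 mm, each running between the inner faces of the legs it joins and aligned with the legs' outer faces on the other axis.

B is an I-beam lying along x, 2417 mm long. Overall section height 336 mm. Two flanges 286 mm wide (y) and 11 mm thick, one on the floor and one at the top; a web 8 mm thick runs between them, centred on the flange width.

The I-beam is against the stool's +x side, with their −y faces flush.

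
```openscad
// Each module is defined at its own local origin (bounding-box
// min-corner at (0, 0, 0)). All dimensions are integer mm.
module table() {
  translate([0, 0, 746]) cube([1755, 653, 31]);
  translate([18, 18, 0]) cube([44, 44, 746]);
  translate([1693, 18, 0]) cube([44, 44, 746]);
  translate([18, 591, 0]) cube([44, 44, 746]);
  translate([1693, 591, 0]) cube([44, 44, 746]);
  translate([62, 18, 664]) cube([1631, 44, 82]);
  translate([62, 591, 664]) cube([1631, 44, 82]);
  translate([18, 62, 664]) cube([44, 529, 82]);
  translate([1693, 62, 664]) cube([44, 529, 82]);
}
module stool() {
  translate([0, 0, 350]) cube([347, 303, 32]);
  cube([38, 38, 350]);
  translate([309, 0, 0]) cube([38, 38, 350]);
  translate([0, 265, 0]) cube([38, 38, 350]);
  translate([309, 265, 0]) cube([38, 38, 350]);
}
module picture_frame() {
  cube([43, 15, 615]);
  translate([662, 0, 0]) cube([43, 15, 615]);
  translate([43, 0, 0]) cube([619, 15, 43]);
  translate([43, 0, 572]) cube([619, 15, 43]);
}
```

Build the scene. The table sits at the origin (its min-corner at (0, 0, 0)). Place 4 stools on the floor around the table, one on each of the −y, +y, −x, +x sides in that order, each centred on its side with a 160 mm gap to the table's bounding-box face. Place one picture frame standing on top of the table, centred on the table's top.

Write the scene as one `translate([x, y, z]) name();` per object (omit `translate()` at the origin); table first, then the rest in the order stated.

table();
translate([704, -463, 0]) stool();
translate([704, 813, 0]) stool();
translate([-507, 175, 0]) stool();
translate([1915, 175, 0]) stool();
translate([525, 319, 777]) picture_frame();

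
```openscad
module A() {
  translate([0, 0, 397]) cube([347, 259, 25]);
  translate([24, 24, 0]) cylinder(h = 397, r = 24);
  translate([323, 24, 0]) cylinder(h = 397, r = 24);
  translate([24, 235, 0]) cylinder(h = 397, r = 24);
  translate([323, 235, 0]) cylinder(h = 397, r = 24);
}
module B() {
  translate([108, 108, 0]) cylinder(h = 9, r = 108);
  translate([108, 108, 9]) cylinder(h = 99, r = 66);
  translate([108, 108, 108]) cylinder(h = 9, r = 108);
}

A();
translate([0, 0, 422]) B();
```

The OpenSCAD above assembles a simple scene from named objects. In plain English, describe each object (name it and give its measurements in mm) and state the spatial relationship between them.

A is a four-legged stool. The seat is 347×259 mm, 25 mm thick, top at z = 422 mm. It stands on four round legs, each 48 mm in diameter, from z = 0 to the seat underside, each leg's axis is inset half a diameter from the nearest pair of seat edges (so the leg's bounding box is flush with the corner).

B is a spool: two coaxial disc flanges of radius 108 mm and thickness 9 mm, joined by a core cylinder of radius 66 mm and height 99 mm. The lower flange rests on z = 0 and the three cylinders share a vertical axis.

The spool is on top of the stool.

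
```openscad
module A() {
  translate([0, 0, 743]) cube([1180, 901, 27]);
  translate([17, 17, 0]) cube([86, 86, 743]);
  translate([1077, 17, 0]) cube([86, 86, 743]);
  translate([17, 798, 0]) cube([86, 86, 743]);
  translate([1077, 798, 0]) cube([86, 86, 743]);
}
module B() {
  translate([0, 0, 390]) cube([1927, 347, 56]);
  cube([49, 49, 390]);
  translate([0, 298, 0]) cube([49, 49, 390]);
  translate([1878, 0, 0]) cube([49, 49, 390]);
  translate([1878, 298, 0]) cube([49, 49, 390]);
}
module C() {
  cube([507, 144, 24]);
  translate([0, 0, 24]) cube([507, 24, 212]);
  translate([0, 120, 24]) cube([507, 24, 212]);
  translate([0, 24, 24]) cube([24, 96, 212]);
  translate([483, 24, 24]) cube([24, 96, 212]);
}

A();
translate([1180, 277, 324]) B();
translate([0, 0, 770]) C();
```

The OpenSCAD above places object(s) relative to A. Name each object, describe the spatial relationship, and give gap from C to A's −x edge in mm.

A is a table. B is a bench. C is an open box. The bench is beside the table with their tops flush at z = 770. The open box is on top of the table. The gap from the open box to the table's −x edge is 0 mm.

The open box's min-x is at 0; the table's min-x is 0; gap = 0 mm.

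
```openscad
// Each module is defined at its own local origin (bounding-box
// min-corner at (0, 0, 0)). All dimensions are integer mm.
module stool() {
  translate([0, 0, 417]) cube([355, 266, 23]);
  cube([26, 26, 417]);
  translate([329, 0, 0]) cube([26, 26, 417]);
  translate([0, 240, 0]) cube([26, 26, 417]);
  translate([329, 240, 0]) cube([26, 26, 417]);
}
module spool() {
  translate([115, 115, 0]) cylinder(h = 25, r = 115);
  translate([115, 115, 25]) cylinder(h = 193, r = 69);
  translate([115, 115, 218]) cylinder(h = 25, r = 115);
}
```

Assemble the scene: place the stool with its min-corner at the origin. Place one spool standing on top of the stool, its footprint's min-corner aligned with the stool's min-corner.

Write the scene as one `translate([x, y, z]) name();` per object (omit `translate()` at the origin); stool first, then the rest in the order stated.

stool();
translate([0, 0, 440]) spool();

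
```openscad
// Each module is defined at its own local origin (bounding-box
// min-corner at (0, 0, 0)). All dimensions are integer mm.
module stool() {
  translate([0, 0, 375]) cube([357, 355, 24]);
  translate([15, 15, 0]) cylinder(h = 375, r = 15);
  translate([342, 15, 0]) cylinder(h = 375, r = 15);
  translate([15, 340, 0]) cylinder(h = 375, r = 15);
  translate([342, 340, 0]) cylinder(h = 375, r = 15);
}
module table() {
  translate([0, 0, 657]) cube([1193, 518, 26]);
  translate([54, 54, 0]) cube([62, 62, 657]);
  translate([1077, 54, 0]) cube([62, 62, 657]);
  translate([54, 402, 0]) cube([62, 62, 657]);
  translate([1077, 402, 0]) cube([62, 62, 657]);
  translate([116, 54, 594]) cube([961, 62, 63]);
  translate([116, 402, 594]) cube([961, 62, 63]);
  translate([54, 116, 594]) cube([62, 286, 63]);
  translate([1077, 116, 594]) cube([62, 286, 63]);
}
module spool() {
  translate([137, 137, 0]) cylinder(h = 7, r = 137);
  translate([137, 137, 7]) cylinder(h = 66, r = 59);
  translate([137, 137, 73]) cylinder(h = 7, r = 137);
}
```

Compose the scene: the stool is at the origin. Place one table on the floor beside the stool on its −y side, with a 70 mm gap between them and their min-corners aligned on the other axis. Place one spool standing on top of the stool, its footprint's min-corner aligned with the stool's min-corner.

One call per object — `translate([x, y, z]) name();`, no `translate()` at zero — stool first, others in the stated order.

stool();
translate([0, -588, 0]) table();
translate([0, 0, 399]) spool();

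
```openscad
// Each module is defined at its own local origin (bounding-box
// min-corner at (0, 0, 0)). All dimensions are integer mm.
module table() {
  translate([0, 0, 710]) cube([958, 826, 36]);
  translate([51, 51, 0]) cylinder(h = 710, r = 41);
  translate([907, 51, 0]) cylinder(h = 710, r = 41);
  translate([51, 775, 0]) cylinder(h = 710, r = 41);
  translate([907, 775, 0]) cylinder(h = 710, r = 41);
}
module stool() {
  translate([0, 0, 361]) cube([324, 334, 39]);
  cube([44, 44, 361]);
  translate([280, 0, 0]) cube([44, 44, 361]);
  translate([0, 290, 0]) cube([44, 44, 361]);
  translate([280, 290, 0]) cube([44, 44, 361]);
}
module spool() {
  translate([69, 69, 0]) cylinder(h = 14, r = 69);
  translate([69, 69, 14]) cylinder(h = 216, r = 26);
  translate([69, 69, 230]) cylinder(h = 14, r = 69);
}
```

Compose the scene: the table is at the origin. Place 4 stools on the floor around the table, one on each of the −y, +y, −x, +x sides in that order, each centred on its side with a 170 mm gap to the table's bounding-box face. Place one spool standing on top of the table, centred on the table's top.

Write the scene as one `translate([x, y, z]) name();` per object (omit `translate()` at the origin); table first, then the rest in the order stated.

table();
translate([317, -504, 0]) stool();
translate([317, 996, 0]) stool();
translate([-494, 246, 0]) stool();
translate([1128, 246, 0]) stool();
translate([410, 344, 746]) spool();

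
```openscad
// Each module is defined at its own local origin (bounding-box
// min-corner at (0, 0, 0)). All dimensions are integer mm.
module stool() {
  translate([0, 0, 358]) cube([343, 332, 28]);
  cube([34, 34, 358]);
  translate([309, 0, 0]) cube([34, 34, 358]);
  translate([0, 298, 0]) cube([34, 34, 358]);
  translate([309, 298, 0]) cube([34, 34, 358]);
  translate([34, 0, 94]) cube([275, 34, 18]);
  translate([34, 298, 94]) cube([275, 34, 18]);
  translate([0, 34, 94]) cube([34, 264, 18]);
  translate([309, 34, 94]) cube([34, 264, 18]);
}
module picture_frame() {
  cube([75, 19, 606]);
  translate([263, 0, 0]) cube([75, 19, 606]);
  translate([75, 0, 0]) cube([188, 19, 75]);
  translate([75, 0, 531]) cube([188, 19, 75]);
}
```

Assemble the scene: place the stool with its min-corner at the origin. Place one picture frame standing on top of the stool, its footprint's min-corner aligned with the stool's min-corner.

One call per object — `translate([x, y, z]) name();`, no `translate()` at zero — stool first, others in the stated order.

stool();
translate([0, 0, 386]) picture_frame();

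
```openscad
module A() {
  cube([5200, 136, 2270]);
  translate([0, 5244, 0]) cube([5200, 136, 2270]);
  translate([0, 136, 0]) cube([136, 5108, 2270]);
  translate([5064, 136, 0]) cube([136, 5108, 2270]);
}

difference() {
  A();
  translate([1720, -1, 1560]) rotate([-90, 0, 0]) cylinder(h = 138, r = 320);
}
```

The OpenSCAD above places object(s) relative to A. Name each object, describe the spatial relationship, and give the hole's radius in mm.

The subtracted cylinder has r = 320 mm.

A is a house frame. The house frame has a circular hole through its front wall. The hole's radius is 320 mm.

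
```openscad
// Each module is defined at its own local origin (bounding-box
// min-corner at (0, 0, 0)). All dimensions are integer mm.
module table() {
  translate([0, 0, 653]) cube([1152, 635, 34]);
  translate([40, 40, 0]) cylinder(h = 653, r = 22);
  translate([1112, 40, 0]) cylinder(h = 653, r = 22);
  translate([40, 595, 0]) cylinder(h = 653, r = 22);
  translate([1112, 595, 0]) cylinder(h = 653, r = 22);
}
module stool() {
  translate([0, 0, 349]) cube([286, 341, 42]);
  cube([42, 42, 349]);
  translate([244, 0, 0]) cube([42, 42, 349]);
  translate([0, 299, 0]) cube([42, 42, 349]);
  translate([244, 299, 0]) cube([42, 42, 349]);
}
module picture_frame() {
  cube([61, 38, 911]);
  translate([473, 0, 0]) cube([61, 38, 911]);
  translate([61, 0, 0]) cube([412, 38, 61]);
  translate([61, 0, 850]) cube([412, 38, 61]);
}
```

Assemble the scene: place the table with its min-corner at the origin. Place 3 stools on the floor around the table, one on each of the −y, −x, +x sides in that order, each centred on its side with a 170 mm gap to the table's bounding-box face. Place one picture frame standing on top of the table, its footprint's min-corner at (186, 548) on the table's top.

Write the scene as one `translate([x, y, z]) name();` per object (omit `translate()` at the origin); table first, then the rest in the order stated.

table();
translate([433, -511, 0]) stool();
translate([-456, 147, 0]) stool();
translate([1322, 147, 0]) stool();
translate([186, 548, 687]) picture_frame();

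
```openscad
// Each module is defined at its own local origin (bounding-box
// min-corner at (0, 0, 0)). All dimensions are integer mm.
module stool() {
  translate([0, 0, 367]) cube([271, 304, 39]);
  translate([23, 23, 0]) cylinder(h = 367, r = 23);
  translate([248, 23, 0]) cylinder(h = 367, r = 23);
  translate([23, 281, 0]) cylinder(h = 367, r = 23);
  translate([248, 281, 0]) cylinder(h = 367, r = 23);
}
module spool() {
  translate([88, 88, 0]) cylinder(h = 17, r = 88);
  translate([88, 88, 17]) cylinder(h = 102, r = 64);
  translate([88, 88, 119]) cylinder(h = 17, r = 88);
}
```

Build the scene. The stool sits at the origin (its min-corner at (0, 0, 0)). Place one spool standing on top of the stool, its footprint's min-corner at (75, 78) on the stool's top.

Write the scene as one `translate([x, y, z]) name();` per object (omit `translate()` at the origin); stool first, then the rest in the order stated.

stool();
translate([75, 78, 406]) spool();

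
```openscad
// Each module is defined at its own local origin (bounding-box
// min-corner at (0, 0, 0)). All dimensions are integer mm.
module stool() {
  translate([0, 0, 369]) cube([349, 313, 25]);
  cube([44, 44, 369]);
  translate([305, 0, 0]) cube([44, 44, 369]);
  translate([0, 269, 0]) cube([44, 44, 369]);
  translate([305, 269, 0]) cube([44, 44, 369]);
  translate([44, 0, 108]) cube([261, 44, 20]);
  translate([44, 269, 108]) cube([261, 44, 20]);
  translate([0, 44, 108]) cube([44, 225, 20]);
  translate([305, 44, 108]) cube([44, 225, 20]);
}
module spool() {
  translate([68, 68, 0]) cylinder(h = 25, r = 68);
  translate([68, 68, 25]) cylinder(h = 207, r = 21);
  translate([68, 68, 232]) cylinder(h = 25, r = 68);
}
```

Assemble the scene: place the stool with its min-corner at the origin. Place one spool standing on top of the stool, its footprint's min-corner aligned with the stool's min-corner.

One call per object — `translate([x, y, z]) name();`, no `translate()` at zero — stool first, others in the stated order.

stool();
translate([0, 0, 394]) spool();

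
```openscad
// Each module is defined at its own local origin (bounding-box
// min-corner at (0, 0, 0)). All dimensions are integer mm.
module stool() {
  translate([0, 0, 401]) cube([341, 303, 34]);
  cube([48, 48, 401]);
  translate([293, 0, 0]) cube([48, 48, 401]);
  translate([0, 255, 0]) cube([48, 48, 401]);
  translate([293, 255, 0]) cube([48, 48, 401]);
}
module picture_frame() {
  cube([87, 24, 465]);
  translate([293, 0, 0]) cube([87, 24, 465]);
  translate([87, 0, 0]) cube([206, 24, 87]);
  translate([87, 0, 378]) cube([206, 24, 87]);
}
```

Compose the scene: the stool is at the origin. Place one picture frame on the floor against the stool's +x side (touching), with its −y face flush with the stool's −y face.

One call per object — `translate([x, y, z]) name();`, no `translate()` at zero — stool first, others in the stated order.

stool();
translate([341, 0, 0]) picture_frame();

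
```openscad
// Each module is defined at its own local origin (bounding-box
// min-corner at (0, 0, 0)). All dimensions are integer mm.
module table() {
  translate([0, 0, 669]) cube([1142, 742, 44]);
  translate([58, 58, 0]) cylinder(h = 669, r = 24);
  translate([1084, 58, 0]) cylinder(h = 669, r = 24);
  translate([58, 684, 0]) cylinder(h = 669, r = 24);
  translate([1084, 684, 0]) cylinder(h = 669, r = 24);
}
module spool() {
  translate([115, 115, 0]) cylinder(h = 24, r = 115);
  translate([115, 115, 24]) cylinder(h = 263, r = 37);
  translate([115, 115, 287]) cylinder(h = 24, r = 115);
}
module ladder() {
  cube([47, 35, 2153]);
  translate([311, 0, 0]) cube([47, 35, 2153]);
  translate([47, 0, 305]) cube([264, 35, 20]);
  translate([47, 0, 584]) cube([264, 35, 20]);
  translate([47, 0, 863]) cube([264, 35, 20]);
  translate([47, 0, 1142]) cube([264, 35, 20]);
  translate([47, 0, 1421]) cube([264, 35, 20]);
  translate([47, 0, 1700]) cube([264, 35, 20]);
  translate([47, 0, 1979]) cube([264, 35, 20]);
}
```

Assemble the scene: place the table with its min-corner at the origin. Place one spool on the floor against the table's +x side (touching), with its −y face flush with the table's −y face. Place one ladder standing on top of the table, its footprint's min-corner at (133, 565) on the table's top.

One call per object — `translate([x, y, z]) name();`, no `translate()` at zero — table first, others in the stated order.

table();
translate([1142, 0, 0]) spool();
translate([133, 565, 713]) ladder();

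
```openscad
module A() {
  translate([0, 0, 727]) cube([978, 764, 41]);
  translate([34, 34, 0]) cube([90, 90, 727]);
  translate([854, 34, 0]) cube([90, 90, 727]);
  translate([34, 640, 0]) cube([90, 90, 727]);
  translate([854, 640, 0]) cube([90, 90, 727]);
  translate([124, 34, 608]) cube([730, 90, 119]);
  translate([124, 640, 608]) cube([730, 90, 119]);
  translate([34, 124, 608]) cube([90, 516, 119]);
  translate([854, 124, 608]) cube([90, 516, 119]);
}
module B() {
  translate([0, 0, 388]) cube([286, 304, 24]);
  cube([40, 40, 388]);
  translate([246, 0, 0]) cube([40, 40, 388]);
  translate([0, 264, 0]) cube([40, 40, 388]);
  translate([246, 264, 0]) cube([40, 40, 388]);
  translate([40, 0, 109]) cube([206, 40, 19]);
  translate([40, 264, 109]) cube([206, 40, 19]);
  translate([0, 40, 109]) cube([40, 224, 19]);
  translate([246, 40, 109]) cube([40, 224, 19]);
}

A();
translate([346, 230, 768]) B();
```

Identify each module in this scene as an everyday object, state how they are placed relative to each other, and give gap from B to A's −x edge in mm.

A is a table. B is a stool. The stool is on top of the table, centred. The gap from the stool to the table's −x edge is 346 mm.

The stool's min-x is at 346; the table's min-x is 0; gap = 346 mm.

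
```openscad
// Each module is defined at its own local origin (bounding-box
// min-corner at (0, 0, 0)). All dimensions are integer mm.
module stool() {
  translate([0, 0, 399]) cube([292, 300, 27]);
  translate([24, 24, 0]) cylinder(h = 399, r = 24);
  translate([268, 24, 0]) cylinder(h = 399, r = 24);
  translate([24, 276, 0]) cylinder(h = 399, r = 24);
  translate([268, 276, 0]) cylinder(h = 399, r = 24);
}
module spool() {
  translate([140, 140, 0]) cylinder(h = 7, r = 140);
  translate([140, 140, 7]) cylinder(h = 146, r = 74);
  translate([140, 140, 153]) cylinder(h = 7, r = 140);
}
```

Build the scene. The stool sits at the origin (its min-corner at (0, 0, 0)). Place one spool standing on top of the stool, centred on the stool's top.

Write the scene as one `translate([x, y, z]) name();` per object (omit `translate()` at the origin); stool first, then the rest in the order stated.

stool();
translate([6, 10, 426]) spool();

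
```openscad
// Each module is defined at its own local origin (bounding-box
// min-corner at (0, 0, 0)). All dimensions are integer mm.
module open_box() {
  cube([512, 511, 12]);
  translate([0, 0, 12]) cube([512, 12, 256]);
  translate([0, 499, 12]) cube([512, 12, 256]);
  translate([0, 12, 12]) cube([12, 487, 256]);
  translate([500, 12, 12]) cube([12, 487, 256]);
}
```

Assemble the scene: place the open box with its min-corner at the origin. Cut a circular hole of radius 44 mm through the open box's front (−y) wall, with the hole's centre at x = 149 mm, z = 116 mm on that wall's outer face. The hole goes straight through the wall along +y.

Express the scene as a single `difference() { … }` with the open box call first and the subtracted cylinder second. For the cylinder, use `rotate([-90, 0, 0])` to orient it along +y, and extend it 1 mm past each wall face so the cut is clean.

difference() {
  open_box();
  translate([149, -1, 116]) rotate([-90, 0, 0]) cylinder(h = 14, r = 44);
}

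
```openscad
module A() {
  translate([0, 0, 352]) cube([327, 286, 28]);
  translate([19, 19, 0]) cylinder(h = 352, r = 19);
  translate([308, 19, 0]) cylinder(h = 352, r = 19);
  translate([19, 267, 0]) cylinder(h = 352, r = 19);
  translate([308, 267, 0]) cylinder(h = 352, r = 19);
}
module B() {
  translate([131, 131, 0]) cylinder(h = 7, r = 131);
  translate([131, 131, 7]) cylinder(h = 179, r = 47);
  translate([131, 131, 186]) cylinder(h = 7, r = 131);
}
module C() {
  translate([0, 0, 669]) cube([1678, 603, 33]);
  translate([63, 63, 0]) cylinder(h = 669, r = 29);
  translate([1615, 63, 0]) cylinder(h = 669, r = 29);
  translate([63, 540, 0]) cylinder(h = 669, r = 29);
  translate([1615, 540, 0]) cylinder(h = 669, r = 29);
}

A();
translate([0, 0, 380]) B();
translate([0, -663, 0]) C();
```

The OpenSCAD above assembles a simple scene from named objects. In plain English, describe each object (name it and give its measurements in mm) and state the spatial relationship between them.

A is a four-legged stool. The seat is 327×286 mm, 28 mm thick, top at z = 380 mm. It stands on four round legs, each 38 mm in diameter, from z = 0 to the seat underside, each leg's axis is inset half a diameter from the nearest pair of seat edges (so the leg's bounding box is flush with the corner).

B is a spool: two coaxial disc flanges of radius 131 mm and thickness 7 mm, joined by a core cylinder of radius 47 mm and height 179 mm. The lower flange rests on z = 0 and the three cylinders share a vertical axis.

C is a rectangular dining table. The top is 1678×603×33 mm with its upper surface at z = 702 mm. It stands on four round legs of 58 mm diameter, each leg's bounding box inset 34 mm from the nearest pair of top edges, running from the floor to the underside of the top.

The spool is on top of the stool. The table is on the floor beside the stool on its −y side.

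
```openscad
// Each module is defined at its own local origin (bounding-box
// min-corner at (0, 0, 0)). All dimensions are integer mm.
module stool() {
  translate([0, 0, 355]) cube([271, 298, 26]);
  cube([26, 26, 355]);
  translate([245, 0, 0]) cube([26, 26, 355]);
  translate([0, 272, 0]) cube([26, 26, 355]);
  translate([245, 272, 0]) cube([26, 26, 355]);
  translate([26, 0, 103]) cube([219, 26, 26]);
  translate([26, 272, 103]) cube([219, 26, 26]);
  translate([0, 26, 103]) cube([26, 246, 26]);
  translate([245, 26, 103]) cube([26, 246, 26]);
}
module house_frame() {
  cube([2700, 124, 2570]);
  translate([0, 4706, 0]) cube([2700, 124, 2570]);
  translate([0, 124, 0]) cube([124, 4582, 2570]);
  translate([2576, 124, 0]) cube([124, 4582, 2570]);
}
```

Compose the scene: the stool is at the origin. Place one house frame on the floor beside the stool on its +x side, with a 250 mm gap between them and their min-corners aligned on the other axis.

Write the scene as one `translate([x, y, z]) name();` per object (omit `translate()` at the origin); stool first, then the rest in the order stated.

stool();
translate([521, 0, 0]) house_frame();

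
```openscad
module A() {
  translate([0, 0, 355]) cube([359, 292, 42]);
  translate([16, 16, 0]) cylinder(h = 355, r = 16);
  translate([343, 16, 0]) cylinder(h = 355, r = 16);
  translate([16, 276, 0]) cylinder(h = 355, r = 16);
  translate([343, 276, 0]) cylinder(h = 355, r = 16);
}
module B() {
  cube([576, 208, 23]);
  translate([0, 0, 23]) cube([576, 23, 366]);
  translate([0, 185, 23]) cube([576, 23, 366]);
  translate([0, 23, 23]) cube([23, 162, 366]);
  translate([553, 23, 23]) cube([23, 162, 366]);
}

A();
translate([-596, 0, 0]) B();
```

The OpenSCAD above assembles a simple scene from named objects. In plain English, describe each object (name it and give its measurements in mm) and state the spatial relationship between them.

A is a four-legged stool. The seat is a 359×292×42 mm slab whose top surface is at z = 397 mm; four round legs, each 32 mm in diameter, run from the floor (z = 0) to the underside of the seat, each leg's axis is inset half a diameter from the nearest pair of seat edges (so the leg's bounding box is flush with the corner).

B is an open storage box with external size 576×208×389 mm and wall thickness 23 mm (the base is also 23 mm thick). The base covers the whole footprint; the four walls stand on the base, with the y-facing walls full-width and the x-facing walls fitting between their inner faces.

The open box is on the floor beside the stool on its −x side.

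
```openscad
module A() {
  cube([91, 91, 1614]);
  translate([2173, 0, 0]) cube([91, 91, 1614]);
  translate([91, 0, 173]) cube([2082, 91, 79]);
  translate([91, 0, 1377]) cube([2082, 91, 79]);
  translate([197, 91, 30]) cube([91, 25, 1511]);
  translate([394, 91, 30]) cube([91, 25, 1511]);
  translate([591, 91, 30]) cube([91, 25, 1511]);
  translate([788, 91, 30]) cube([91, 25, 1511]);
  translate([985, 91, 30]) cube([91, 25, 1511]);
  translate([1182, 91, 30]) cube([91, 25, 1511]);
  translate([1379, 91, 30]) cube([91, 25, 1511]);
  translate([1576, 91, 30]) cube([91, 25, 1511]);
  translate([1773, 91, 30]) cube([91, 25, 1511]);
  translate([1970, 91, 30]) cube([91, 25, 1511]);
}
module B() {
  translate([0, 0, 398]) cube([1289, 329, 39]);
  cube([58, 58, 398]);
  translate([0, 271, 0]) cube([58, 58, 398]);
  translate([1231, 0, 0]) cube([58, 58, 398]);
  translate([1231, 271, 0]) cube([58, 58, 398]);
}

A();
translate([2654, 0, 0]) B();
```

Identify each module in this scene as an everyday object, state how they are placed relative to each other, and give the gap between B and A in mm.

A is a fence section. B is a bench. The bench is on the floor beside the fence section on its +x side. The gap between the bench and the fence section is 390 mm.

The bench's nearest face is 390 mm from the fence section's +x face.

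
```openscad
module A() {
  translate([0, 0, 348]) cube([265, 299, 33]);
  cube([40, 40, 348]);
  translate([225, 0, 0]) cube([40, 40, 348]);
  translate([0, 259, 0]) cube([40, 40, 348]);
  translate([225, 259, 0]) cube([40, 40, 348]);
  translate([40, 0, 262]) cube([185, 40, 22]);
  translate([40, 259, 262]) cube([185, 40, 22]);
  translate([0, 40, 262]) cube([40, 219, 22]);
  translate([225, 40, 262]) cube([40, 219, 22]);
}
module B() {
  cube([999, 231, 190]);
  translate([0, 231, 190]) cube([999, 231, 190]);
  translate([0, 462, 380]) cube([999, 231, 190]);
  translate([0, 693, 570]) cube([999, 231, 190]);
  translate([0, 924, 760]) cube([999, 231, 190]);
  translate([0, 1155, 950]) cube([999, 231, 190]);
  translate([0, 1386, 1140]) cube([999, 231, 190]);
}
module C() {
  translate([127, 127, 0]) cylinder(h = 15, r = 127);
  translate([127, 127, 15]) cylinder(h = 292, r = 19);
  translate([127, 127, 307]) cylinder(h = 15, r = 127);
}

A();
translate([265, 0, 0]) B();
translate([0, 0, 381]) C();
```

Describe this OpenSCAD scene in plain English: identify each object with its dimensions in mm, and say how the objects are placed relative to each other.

A is a four-legged stool. The seat is 265×299 mm, 33 mm thick, top at z = 381 mm. It stands on four square legs, each 40×40 mm in cross-section, from z = 0 to the seat underside, each flush with a corner of the seat. Four stretchers, 40 mm wide and 22 mm tall, connect adjacent legs with their undersides at z = 262 mm, each running between the inner faces of the legs it joins and aligned with the legs' outer faces on the other axis.

B is a straight staircase of 7 solid steps. Each step is 999 mm wide (x), 231 mm deep (y, the going) and 190 mm tall (the rise). The first step rests on the floor; each subsequent step sits one going further in +y and one rise higher in +z, directly behind and above the previous step with no overlap.

C is a spool: two coaxial disc flanges of radius 127 mm and thickness 15 mm, joined by a core cylinder of radius 19 mm and height 292 mm. The lower flange rests on z = 0 and the three cylinders share a vertical axis.

The staircase is against the stool's +x side, with their −y faces flush. The spool is on top of the stool.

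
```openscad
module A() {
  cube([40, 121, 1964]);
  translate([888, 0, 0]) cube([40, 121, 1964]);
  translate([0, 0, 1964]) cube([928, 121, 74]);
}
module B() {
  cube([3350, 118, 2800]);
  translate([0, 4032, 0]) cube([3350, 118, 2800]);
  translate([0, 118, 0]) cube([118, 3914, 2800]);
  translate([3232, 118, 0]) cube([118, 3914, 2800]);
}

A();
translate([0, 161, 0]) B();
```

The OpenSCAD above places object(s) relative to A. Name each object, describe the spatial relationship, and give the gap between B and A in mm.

The house frame's nearest face is 40 mm from the door frame's +y face.

A is a door frame. B is a house frame. The house frame is on the floor beside the door frame on its +y side. The gap between the house frame and the door frame is 40 mm.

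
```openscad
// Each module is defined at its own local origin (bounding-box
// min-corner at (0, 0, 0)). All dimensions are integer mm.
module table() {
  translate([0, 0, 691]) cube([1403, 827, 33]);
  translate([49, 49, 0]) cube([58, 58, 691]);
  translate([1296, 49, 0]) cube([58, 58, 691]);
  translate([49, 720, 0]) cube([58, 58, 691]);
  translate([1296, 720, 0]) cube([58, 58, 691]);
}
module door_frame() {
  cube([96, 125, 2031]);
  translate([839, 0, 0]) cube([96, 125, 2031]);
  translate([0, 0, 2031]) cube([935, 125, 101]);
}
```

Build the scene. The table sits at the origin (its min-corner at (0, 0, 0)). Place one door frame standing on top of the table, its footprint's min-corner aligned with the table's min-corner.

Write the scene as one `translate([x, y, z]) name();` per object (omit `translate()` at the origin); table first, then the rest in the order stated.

table();
translate([0, 0, 724]) door_frame();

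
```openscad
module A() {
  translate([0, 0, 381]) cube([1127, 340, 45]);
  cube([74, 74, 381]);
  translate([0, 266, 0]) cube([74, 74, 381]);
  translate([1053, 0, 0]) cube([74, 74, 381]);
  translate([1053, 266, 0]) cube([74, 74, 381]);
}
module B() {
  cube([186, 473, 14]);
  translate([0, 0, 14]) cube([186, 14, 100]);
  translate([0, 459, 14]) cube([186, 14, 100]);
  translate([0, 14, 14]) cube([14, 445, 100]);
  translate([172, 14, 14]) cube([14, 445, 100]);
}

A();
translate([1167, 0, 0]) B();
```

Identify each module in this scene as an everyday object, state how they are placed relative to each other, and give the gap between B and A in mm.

A is a bench. B is an open box. The open box is on the floor beside the bench on its +x side. The gap between the open box and the bench is 40 mm.

The open box's nearest face is 40 mm from the bench's +x face.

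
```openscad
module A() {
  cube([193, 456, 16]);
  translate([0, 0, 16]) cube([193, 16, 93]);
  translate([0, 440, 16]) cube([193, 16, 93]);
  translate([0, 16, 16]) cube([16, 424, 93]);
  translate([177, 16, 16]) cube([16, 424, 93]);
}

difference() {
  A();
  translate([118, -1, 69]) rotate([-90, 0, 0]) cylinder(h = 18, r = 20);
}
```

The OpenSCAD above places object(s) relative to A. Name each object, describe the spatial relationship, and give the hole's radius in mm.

A is an open box. The open box has a circular hole through its front wall. The hole's radius is 20 mm.

The subtracted cylinder has r = 20 mm.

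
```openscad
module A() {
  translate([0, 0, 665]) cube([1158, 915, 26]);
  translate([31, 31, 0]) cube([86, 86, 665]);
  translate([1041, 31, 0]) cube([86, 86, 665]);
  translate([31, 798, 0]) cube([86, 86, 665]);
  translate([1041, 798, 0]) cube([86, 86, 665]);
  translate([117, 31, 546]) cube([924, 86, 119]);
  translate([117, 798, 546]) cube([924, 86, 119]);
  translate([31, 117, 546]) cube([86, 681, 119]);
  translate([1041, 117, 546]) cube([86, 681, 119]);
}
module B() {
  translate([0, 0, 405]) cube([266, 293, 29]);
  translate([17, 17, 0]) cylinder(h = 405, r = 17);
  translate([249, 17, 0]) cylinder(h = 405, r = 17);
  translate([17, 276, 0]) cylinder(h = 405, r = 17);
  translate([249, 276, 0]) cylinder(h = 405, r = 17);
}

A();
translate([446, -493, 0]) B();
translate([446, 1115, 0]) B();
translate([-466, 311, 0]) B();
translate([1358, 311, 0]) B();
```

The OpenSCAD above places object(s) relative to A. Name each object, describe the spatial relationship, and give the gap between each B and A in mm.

A is a table. B is a stool. Four stools sit around the table at the −y, +y, −x, +x sides. The gap between each stool and the table is 200 mm.

Each stool's nearest face is 200 mm from the table's bounding box.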